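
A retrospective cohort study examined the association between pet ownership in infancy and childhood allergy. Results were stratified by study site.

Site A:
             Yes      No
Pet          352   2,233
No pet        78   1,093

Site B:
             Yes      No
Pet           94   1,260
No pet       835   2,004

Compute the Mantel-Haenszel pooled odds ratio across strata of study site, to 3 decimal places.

OR_MH = Σ(aᵢdᵢ/nᵢ) / Σ(bᵢcᵢ/nᵢ), where nᵢ is the stratum total.
Stratum 1 (Site A): n = 3756; a·d/n = 352·1093/3756 = 102.4324; b·c/n = 2233·78/3756 = 46.3722
Stratum 2 (Site B): n = 4193; a·d/n = 94·2004/4193 = 44.9263; b·c/n = 1260·835/4193 = 250.9182
OR_MH = (102.4324 + 44.9263) / (46.3722 + 250.9182) = 147.3587 / 297.2904 = 0.49567

0.496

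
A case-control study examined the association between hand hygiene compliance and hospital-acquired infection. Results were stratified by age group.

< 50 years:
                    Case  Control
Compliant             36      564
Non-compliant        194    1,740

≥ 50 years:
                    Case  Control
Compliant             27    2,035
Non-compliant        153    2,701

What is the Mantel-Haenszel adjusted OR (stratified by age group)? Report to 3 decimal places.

OR_MH = Σ(aᵢdᵢ/nᵢ) / Σ(bᵢcᵢ/nᵢ), where nᵢ is the stratum total.
Stratum 1 (< 50 years): n = 2534; a·d/n = 36·1740/2534 = 24.7198; b·c/n = 564·194/2534 = 43.1792
Stratum 2 (≥ 50 years): n = 4916; a·d/n = 27·2701/4916 = 14.8346; b·c/n = 2035·153/4916 = 63.3350
OR_MH = (24.7198 + 14.8346) / (43.1792 + 63.3350) = 39.5544 / 106.5142 = 0.37135

0.371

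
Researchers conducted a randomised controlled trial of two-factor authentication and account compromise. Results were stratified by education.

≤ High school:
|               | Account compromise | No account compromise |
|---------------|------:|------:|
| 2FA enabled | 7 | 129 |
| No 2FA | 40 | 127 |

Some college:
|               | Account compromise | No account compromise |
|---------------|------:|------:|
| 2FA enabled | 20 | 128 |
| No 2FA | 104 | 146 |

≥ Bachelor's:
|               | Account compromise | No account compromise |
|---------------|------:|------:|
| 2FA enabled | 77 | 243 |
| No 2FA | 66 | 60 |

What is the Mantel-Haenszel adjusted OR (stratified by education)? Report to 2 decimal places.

OR_MH = Σ(aᵢdᵢ/nᵢ) / Σ(bᵢcᵢ/nᵢ), where nᵢ is the stratum total.
Stratum 1 (≤ High school): n = 303; a·d/n = 7·127/303 = 2.9340; b·c/n = 129·40/303 = 17.0297
Stratum 2 (Some college): n = 398; a·d/n = 20·146/398 = 7.3367; b·c/n = 128·104/398 = 33.4472
Stratum 3 (≥ Bachelor's): n = 446; a·d/n = 77·60/446 = 10.3587; b·c/n = 243·66/446 = 35.9596
OR_MH = (2.9340 + 7.3367 + 10.3587) / (17.0297 + 33.4472 + 35.9596) = 20.6294 / 86.4366 = 0.23867

0.24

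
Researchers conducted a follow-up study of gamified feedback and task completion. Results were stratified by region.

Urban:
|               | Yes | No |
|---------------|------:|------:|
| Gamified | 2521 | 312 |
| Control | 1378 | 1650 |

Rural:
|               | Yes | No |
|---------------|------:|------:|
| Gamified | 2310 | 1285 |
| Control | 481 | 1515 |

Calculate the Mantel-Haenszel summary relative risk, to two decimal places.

RR_MH = Σ(aᵢ·n₀ᵢ/nᵢ) / Σ(cᵢ·n₁ᵢ/nᵢ), with n₁ᵢ = aᵢ+bᵢ (exposed), n₀ᵢ = cᵢ+dᵢ (unexposed), nᵢ = n₁ᵢ+n₀ᵢ.
Stratum 1 (Urban): n₁ = 2833, n₀ = 3028, n = 5861; a·n₀/n = 2521·3028/5861 = 1302.4378; c·n₁/n = 1378·2833/5861 = 666.0764
Stratum 2 (Rural): n₁ = 3595, n₀ = 1996, n = 5591; a·n₀/n = 2310·1996/5591 = 824.6754; c·n₁/n = 481·3595/5591 = 309.2819
RR_MH = (1302.4378 + 824.6754) / (666.0764 + 309.2819) = 2127.1132 / 975.3583 = 2.18085

2.18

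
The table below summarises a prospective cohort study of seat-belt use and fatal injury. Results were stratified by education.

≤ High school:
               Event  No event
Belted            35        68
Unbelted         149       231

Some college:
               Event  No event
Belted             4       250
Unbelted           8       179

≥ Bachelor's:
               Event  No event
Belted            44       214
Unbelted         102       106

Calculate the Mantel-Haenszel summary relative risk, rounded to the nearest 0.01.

RR_MH = Σ(aᵢ·n₀ᵢ/nᵢ) / Σ(cᵢ·n₁ᵢ/nᵢ), with n₁ᵢ = aᵢ+bᵢ (exposed), n₀ᵢ = cᵢ+dᵢ (unexposed), nᵢ = n₁ᵢ+n₀ᵢ.
Stratum 1 (≤ High school): n₁ = 103, n₀ = 380, n = 483; a·n₀/n = 35·380/483 = 27.5362; c·n₁/n = 149·103/483 = 31.7743
Stratum 2 (Some college): n₁ = 254, n₀ = 187, n = 441; a·n₀/n = 4·187/441 = 1.6961; c·n₁/n = 8·254/441 = 4.6077
Stratum 3 (≥ Bachelor's): n₁ = 258, n₀ = 208, n = 466; a·n₀/n = 44·208/466 = 19.6395; c·n₁/n = 102·258/466 = 56.4721
RR_MH = (27.5362 + 1.6961 + 19.6395) / (31.7743 + 4.6077 + 56.4721) = 48.8719 / 92.8541 = 0.52633

0.53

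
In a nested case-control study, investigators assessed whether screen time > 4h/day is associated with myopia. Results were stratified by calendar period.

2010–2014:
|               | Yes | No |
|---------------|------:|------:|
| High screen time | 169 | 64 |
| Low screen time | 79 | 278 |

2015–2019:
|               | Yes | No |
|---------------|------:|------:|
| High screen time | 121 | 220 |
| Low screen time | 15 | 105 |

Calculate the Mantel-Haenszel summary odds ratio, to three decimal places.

6.815

OR_MH = Σ(aᵢdᵢ/nᵢ) / Σ(bᵢcᵢ/nᵢ), where nᵢ is the stratum total.
Stratum 1 (2010–2014): n = 590; a·d/n = 169·278/590 = 79.6305; b·c/n = 64·79/590 = 8.5695
Stratum 2 (2015–2019): n = 461; a·d/n = 121·105/461 = 27.5597; b·c/n = 220·15/461 = 7.1584
OR_MH = (79.6305 + 27.5597) / (8.5695 + 7.1584) = 107.1902 / 15.7278 = 6.81531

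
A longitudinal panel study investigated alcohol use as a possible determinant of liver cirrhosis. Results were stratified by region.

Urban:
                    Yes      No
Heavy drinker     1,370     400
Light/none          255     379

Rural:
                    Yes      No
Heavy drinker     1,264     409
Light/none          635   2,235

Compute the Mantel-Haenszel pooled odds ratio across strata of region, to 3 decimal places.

OR_MH = Σ(aᵢdᵢ/nᵢ) / Σ(bᵢcᵢ/nᵢ), where nᵢ is the stratum total.
Stratum 1 (Urban): n = 2404; a·d/n = 1370·379/2404 = 215.9859; b·c/n = 400·255/2404 = 42.4293
Stratum 2 (Rural): n = 4543; a·d/n = 1264·2235/4543 = 621.8446; b·c/n = 409·635/4543 = 57.1682
OR_MH = (215.9859 + 621.8446) / (42.4293 + 57.1682) = 837.8305 / 99.5975 = 8.41217

8.412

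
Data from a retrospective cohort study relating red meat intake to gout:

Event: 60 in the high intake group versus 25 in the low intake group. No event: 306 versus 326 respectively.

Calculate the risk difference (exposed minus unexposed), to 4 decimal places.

From the description: a = 60, b = 306, c = 25, d = 326.
Risk in exposed = 60/366 = 0.163934; risk in unexposed = 25/351 = 0.071225.
Risk difference = 0.163934 − 0.071225 = 0.092709

0.0927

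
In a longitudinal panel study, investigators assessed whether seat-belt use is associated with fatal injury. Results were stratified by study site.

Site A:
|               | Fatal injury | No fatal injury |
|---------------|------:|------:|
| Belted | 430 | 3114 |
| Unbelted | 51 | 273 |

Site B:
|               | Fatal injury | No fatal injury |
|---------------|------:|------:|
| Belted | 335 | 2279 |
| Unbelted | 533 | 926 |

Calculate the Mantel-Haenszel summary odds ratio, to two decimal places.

OR_MH = Σ(aᵢdᵢ/nᵢ) / Σ(bᵢcᵢ/nᵢ), where nᵢ is the stratum total.
Stratum 1 (Site A): n = 3868; a·d/n = 430·273/3868 = 30.3490; b·c/n = 3114·51/3868 = 41.0584
Stratum 2 (Site B): n = 4073; a·d/n = 335·926/4073 = 76.1625; b·c/n = 2279·533/4073 = 298.2340
OR_MH = (30.3490 + 76.1625) / (41.0584 + 298.2340) = 106.5116 / 339.2924 = 0.31392

0.31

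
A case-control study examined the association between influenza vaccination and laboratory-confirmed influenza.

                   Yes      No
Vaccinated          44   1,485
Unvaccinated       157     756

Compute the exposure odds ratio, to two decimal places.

0.14

Cells: a = 44, b = 1485, c = 157, d = 756.
OR = (a·d)/(b·c) = (44 × 756) / (1485 × 157) = 33264 / 233145 = 0.14268
Exposure is associated with lower odds of laboratory-confirmed influenza (OR = 0.14 < 1).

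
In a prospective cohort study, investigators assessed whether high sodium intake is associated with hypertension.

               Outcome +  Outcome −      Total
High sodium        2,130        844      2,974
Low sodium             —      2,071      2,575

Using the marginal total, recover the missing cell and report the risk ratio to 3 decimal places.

The missing cell is in the unexposed row: 2575 − 2071 = 504.
So a = 2130, b = 844, c = 504, d = 2071.
RR = [a/(a+b)] / [c/(c+d)] = (2130/2974) / (504/2575) = 0.71621/0.19573 = 3.65919

3.659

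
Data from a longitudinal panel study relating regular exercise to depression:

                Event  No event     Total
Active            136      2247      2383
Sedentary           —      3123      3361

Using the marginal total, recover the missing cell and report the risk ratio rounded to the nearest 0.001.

0.806

The missing cell is in the unexposed row: 3361 − 3123 = 238.
So a = 136, b = 2247, c = 238, d = 3123.
RR = [a/(a+b)] / [c/(c+d)] = (136/2383) / (238/3361) = 0.05707/0.07081 = 0.80595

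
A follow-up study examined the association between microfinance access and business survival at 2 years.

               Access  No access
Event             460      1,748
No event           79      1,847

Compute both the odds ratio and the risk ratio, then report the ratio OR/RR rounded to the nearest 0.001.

Reading the table with exposure as columns: a = 460 (Access, case), b = 79 (Access, non-case), c = 1748 (No access, case), d = 1847.
OR = (460·1847)/(79·1748) = 849620/138092 = 6.15256
Risk in exposed = 460/539 = 0.85343; risk in unexposed = 1748/3595 = 0.48623; RR = 1.75520
OR/RR = 6.15256 / 1.75520 = 3.50534
The outcome is not rare, so the OR lies further from 1 than the RR.

3.505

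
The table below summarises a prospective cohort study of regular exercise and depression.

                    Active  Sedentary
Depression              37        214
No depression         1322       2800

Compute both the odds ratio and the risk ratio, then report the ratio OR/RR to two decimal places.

Reading the table with exposure as columns: a = 37 (Active, case), b = 1322 (Active, non-case), c = 214 (Sedentary, case), d = 2800.
OR = (37·2800)/(1322·214) = 103600/282908 = 0.36620
Risk in exposed = 37/1359 = 0.02723; risk in unexposed = 214/3014 = 0.07100; RR = 0.38345
OR/RR = 0.36620 / 0.38345 = 0.95500
The outcome is rare in both groups, so OR ≈ RR (ratio near 1).

0.95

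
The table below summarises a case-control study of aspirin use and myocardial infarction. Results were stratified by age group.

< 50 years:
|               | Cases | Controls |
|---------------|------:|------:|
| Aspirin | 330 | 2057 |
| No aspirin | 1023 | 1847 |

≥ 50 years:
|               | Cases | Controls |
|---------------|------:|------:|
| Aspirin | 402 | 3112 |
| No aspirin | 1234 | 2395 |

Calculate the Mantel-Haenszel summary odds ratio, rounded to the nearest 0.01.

0.27

OR_MH = Σ(aᵢdᵢ/nᵢ) / Σ(bᵢcᵢ/nᵢ), where nᵢ is the stratum total.
Stratum 1 (< 50 years): n = 5257; a·d/n = 330·1847/5257 = 115.9426; b·c/n = 2057·1023/5257 = 400.2874
Stratum 2 (≥ 50 years): n = 7143; a·d/n = 402·2395/7143 = 134.7879; b·c/n = 3112·1234/7143 = 537.6184
OR_MH = (115.9426 + 134.7879) / (400.2874 + 537.6184) = 250.7305 / 937.9058 = 0.26733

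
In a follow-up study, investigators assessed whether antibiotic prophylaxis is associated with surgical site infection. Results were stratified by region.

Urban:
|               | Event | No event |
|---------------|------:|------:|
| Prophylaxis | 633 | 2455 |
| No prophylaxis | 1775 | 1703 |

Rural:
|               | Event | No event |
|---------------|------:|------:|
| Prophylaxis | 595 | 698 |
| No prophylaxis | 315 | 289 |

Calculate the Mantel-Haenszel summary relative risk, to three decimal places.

0.500

RR_MH = Σ(aᵢ·n₀ᵢ/nᵢ) / Σ(cᵢ·n₁ᵢ/nᵢ), with n₁ᵢ = aᵢ+bᵢ (exposed), n₀ᵢ = cᵢ+dᵢ (unexposed), nᵢ = n₁ᵢ+n₀ᵢ.
Stratum 1 (Urban): n₁ = 3088, n₀ = 3478, n = 6566; a·n₀/n = 633·3478/6566 = 335.2991; c·n₁/n = 1775·3088/6566 = 834.7853
Stratum 2 (Rural): n₁ = 1293, n₀ = 604, n = 1897; a·n₀/n = 595·604/1897 = 189.4465; c·n₁/n = 315·1293/1897 = 214.7048
RR_MH = (335.2991 + 189.4465) / (834.7853 + 214.7048) = 524.7456 / 1049.4901 = 0.50000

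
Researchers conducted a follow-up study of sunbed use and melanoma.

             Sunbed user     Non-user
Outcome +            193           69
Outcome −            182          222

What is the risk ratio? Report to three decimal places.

2.171

Reading the table with exposure as columns: a = 193 (Sunbed user, case), b = 182 (Sunbed user, non-case), c = 69 (Non-user, case), d = 222.
Risk in exposed = 193/375 = 0.51467; risk in unexposed = 69/291 = 0.23711.
RR = 0.51467 / 0.23711 = 2.17055
The risk among the exposed is 2.17 times that among the unexposed.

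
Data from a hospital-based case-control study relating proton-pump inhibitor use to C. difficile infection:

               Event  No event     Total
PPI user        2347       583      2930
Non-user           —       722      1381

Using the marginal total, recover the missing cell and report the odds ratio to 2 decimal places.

4.41

The missing cell is in the unexposed row: 1381 − 722 = 659.
So a = 2347, b = 583, c = 659, d = 722.
OR = (a·d)/(b·c) = (2347 × 722) / (583 × 659) = 1694534 / 384197 = 4.41059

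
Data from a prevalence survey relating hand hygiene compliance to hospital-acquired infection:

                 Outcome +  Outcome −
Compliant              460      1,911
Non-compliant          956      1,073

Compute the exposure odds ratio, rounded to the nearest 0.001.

0.270

Cells: a = 460, b = 1911, c = 956, d = 1073.
OR = (a·d)/(b·c) = (460 × 1073) / (1911 × 956) = 493580 / 1826916 = 0.27017
Exposure is associated with lower odds of hospital-acquired infection (OR = 0.27 < 1).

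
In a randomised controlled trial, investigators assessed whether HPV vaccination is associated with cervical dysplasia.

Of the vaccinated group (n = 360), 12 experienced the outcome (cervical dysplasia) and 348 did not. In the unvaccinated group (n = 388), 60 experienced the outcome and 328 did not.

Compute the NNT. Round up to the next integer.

Risk in treated group = 12/360 = 0.03333; risk in control = 60/388 = 0.15464.
Absolute risk reduction = 0.15464 − 0.03333 = 0.12131
NNT = 1 / ARR = 1 / 0.12131 = 8.244 → round up → 9

9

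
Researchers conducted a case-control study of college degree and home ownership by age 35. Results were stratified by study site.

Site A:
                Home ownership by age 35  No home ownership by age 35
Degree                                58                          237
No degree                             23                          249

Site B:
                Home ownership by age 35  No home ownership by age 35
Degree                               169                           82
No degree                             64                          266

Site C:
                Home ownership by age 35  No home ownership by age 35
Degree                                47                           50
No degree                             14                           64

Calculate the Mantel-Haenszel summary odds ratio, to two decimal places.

OR_MH = Σ(aᵢdᵢ/nᵢ) / Σ(bᵢcᵢ/nᵢ), where nᵢ is the stratum total.
Stratum 1 (Site A): n = 567; a·d/n = 58·249/567 = 25.4709; b·c/n = 237·23/567 = 9.6138
Stratum 2 (Site B): n = 581; a·d/n = 169·266/581 = 77.3735; b·c/n = 82·64/581 = 9.0327
Stratum 3 (Site C): n = 175; a·d/n = 47·64/175 = 17.1886; b·c/n = 50·14/175 = 4.0000
OR_MH = (25.4709 + 77.3735 + 17.1886) / (9.6138 + 9.0327 + 4.0000) = 120.0330 / 22.6465 = 5.30030

5.30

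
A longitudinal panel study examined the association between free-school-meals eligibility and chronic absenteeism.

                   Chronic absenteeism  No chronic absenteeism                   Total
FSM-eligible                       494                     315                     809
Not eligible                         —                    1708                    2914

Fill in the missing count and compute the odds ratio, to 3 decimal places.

The missing cell is in the unexposed row: 2914 − 1708 = 1206.
So a = 494, b = 315, c = 1206, d = 1708.
OR = (a·d)/(b·c) = (494 × 1708) / (315 × 1206) = 843752 / 379890 = 2.22104

2.221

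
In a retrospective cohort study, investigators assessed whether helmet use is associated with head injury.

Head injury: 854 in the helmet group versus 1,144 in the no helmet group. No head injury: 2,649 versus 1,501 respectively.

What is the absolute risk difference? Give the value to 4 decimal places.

From the description: a = 854, b = 2649, c = 1144, d = 1501.
Risk in exposed = 854/3503 = 0.243791; risk in unexposed = 1144/2645 = 0.432514.
Risk difference = 0.243791 − 0.432514 = -0.188723

-0.1887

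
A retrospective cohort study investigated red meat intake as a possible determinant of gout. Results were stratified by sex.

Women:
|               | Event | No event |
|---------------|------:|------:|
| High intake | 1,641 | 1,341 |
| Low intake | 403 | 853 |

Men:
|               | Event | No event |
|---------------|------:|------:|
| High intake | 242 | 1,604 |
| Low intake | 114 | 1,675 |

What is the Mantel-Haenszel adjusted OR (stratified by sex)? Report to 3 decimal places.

2.485

OR_MH = Σ(aᵢdᵢ/nᵢ) / Σ(bᵢcᵢ/nᵢ), where nᵢ is the stratum total.
Stratum 1 (Women): n = 4238; a·d/n = 1641·853/4238 = 330.2909; b·c/n = 1341·403/4238 = 127.5184
Stratum 2 (Men): n = 3635; a·d/n = 242·1675/3635 = 111.5131; b·c/n = 1604·114/3635 = 50.3043
OR_MH = (330.2909 + 111.5131) / (127.5184 + 50.3043) = 441.8040 / 177.8227 = 2.48452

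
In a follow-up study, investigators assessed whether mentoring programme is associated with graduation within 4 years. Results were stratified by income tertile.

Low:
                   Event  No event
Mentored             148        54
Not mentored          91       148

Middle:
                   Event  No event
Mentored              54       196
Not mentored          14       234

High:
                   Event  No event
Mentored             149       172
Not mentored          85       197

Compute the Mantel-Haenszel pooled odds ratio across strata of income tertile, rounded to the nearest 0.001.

3.025

OR_MH = Σ(aᵢdᵢ/nᵢ) / Σ(bᵢcᵢ/nᵢ), where nᵢ is the stratum total.
Stratum 1 (Low): n = 441; a·d/n = 148·148/441 = 49.6689; b·c/n = 54·91/441 = 11.1429
Stratum 2 (Middle): n = 498; a·d/n = 54·234/498 = 25.3735; b·c/n = 196·14/498 = 5.5100
Stratum 3 (High): n = 603; a·d/n = 149·197/603 = 48.6783; b·c/n = 172·85/603 = 24.2454
OR_MH = (49.6689 + 25.3735 + 48.6783) / (11.1429 + 5.5100 + 24.2454) = 123.7207 / 40.8983 = 3.02508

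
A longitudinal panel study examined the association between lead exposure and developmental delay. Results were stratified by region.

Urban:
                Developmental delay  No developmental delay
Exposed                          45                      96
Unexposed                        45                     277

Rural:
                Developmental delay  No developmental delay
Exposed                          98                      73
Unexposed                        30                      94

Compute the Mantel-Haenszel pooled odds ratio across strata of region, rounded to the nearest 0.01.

OR_MH = Σ(aᵢdᵢ/nᵢ) / Σ(bᵢcᵢ/nᵢ), where nᵢ is the stratum total.
Stratum 1 (Urban): n = 463; a·d/n = 45·277/463 = 26.9222; b·c/n = 96·45/463 = 9.3305
Stratum 2 (Rural): n = 295; a·d/n = 98·94/295 = 31.2271; b·c/n = 73·30/295 = 7.4237
OR_MH = (26.9222 + 31.2271) / (9.3305 + 7.4237) = 58.1494 / 16.7542 = 3.47074

3.47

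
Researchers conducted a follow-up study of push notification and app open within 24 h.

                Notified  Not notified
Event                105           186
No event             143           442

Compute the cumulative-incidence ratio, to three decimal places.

1.430

Reading the table with exposure as columns: a = 105 (Notified, case), b = 143 (Notified, non-case), c = 186 (Not notified, case), d = 442.
Risk in exposed = 105/248 = 0.42339; risk in unexposed = 186/628 = 0.29618.
RR = 0.42339 / 0.29618 = 1.42950
The risk among the exposed is 1.43 times that among the unexposed.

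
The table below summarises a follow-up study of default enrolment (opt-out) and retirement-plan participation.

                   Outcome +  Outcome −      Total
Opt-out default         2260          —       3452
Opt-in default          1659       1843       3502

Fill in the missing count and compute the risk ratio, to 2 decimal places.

1.38

The missing cell is in the exposed row: 3452 − 2260 = 1192.
So a = 2260, b = 1192, c = 1659, d = 1843.
RR = [a/(a+b)] / [c/(c+d)] = (2260/3452) / (1659/3502) = 0.65469/0.47373 = 1.38200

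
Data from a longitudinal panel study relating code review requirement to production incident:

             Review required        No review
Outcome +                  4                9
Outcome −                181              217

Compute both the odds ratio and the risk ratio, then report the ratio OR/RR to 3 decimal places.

0.981

Reading the table with exposure as columns: a = 4 (Review required, case), b = 181 (Review required, non-case), c = 9 (No review, case), d = 217.
OR = (4·217)/(181·9) = 868/1629 = 0.53284
Risk in exposed = 4/185 = 0.02162; risk in unexposed = 9/226 = 0.03982; RR = 0.54294
OR/RR = 0.53284 / 0.54294 = 0.98140
The outcome is rare in both groups, so OR ≈ RR (ratio near 1).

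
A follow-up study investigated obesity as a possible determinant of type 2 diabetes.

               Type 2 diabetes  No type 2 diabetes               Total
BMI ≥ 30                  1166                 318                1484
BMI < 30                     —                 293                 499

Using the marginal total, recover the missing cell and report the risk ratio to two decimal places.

1.90

The missing cell is in the unexposed row: 499 − 293 = 206.
So a = 1166, b = 318, c = 206, d = 293.
RR = [a/(a+b)] / [c/(c+d)] = (1166/1484) / (206/499) = 0.78571/0.41283 = 1.90326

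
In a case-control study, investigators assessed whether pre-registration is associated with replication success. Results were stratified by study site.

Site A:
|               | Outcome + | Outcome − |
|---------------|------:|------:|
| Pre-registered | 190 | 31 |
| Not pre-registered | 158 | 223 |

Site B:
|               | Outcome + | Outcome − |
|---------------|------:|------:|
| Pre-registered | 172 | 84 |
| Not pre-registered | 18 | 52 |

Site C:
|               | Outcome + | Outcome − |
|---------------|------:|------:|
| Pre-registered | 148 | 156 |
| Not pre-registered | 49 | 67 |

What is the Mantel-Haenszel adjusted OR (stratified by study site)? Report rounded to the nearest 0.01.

3.92

OR_MH = Σ(aᵢdᵢ/nᵢ) / Σ(bᵢcᵢ/nᵢ), where nᵢ is the stratum total.
Stratum 1 (Site A): n = 602; a·d/n = 190·223/602 = 70.3821; b·c/n = 31·158/602 = 8.1362
Stratum 2 (Site B): n = 326; a·d/n = 172·52/326 = 27.4356; b·c/n = 84·18/326 = 4.6380
Stratum 3 (Site C): n = 420; a·d/n = 148·67/420 = 23.6095; b·c/n = 156·49/420 = 18.2000
OR_MH = (70.3821 + 27.4356 + 23.6095) / (8.1362 + 4.6380 + 18.2000) = 121.4272 / 30.9742 = 3.92026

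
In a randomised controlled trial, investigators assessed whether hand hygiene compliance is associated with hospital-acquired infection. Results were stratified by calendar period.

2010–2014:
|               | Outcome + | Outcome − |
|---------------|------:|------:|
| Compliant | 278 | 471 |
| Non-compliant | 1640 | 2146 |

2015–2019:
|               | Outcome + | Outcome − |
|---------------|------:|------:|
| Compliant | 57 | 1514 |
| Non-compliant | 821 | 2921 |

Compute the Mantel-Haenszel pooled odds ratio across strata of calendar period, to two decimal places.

OR_MH = Σ(aᵢdᵢ/nᵢ) / Σ(bᵢcᵢ/nᵢ), where nᵢ is the stratum total.
Stratum 1 (2010–2014): n = 4535; a·d/n = 278·2146/4535 = 131.5519; b·c/n = 471·1640/4535 = 170.3286
Stratum 2 (2015–2019): n = 5313; a·d/n = 57·2921/5313 = 31.3377; b·c/n = 1514·821/5313 = 233.9533
OR_MH = (131.5519 + 31.3377) / (170.3286 + 233.9533) = 162.8896 / 404.2819 = 0.40291

0.40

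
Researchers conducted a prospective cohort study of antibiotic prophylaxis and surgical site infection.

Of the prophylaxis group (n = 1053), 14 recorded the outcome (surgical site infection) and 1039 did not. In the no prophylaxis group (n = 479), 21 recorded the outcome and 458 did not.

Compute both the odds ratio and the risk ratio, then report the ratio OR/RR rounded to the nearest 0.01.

0.97

From the description: a = 14, b = 1039, c = 21, d = 458.
OR = (14·458)/(1039·21) = 6412/21819 = 0.29387
Risk in exposed = 14/1053 = 0.01330; risk in unexposed = 21/479 = 0.04384; RR = 0.30326
OR/RR = 0.29387 / 0.30326 = 0.96904
The outcome is rare in both groups, so OR ≈ RR (ratio near 1).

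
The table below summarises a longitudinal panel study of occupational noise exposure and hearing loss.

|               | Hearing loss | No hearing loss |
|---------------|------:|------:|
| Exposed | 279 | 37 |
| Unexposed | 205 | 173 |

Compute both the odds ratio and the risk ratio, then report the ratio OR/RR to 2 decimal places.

3.91

Cells: a = 279, b = 37, c = 205, d = 173.
OR = (279·173)/(37·205) = 48267/7585 = 6.36348
Risk in exposed = 279/316 = 0.88291; risk in unexposed = 205/378 = 0.54233; RR = 1.62800
OR/RR = 6.36348 / 1.62800 = 3.90877
The outcome is not rare, so the OR lies further from 1 than the RR.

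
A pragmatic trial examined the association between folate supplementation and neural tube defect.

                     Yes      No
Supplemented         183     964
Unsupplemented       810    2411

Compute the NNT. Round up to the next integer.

Risk in treated group = 183/1147 = 0.15955; risk in control = 810/3221 = 0.25147.
Absolute risk reduction = 0.25147 − 0.15955 = 0.09193
NNT = 1 / ARR = 1 / 0.09193 = 10.878 → round up → 11

11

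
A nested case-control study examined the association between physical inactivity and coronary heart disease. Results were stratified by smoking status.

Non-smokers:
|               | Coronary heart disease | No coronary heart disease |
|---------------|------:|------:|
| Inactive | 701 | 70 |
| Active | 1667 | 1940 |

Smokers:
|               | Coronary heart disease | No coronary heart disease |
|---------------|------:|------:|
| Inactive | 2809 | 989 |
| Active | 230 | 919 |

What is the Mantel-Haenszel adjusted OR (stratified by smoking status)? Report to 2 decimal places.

OR_MH = Σ(aᵢdᵢ/nᵢ) / Σ(bᵢcᵢ/nᵢ), where nᵢ is the stratum total.
Stratum 1 (Non-smokers): n = 4378; a·d/n = 701·1940/4378 = 310.6304; b·c/n = 70·1667/4378 = 26.6537
Stratum 2 (Smokers): n = 4947; a·d/n = 2809·919/4947 = 521.8256; b·c/n = 989·230/4947 = 45.9814
OR_MH = (310.6304 + 521.8256) / (26.6537 + 45.9814) = 832.4560 / 72.6351 = 11.46079

11.46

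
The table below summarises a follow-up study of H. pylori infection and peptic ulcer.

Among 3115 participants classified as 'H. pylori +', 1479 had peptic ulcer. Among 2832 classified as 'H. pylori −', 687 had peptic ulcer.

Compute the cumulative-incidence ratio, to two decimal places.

1.96

From the description: a = 1479, b = 1636, c = 687, d = 2145.
Risk in exposed = 1479/3115 = 0.47480; risk in unexposed = 687/2832 = 0.24258.
RR = 0.47480 / 0.24258 = 1.95725
The risk among the exposed is 1.96 times that among the unexposed.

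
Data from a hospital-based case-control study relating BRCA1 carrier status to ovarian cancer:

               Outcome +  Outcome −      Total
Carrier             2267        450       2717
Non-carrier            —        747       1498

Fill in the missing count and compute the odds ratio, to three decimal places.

The missing cell is in the unexposed row: 1498 − 747 = 751.
So a = 2267, b = 450, c = 751, d = 747.
OR = (a·d)/(b·c) = (2267 × 747) / (450 × 751) = 1693449 / 337950 = 5.01095

5.011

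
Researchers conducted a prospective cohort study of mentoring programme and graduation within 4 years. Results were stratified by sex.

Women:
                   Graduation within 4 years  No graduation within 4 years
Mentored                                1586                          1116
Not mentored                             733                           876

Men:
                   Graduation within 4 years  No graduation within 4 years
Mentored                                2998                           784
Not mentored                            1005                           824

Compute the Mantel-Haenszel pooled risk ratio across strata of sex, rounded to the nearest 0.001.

1.380

RR_MH = Σ(aᵢ·n₀ᵢ/nᵢ) / Σ(cᵢ·n₁ᵢ/nᵢ), with n₁ᵢ = aᵢ+bᵢ (exposed), n₀ᵢ = cᵢ+dᵢ (unexposed), nᵢ = n₁ᵢ+n₀ᵢ.
Stratum 1 (Women): n₁ = 2702, n₀ = 1609, n = 4311; a·n₀/n = 1586·1609/4311 = 591.9448; c·n₁/n = 733·2702/4311 = 459.4215
Stratum 2 (Men): n₁ = 3782, n₀ = 1829, n = 5611; a·n₀/n = 2998·1829/5611 = 977.2486; c·n₁/n = 1005·3782/5611 = 677.4033
RR_MH = (591.9448 + 977.2486) / (459.4215 + 677.4033) = 1569.1934 / 1136.8248 = 1.38033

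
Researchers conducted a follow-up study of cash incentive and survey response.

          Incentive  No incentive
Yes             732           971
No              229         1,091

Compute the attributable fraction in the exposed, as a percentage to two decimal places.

38.18

Reading the table with exposure as columns: a = 732 (Incentive, case), b = 229 (Incentive, non-case), c = 971 (No incentive, case), d = 1091.
Risk in exposed = 732/961 = 0.76171; risk in unexposed = 971/2062 = 0.47090.
RR = 0.76171/0.47090 = 1.61755
AR% = (RR − 1)/RR × 100 = (1.61755 − 1)/1.61755 × 100 = 38.1780%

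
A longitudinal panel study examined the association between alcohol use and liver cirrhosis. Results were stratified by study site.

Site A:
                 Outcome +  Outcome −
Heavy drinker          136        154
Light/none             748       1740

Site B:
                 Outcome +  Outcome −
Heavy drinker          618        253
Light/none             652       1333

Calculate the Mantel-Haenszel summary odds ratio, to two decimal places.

OR_MH = Σ(aᵢdᵢ/nᵢ) / Σ(bᵢcᵢ/nᵢ), where nᵢ is the stratum total.
Stratum 1 (Site A): n = 2778; a·d/n = 136·1740/2778 = 85.1836; b·c/n = 154·748/2778 = 41.4658
Stratum 2 (Site B): n = 2856; a·d/n = 618·1333/2856 = 288.4433; b·c/n = 253·652/2856 = 57.7577
OR_MH = (85.1836 + 288.4433) / (41.4658 + 57.7577) = 373.6269 / 99.2235 = 3.76551

3.77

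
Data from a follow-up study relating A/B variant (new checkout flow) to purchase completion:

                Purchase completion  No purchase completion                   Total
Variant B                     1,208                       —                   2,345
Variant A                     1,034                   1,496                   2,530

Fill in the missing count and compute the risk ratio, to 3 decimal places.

1.260

The missing cell is in the exposed row: 2345 − 1208 = 1137.
So a = 1208, b = 1137, c = 1034, d = 1496.
RR = [a/(a+b)] / [c/(c+d)] = (1208/2345) / (1034/2530) = 0.51514/0.40870 = 1.26045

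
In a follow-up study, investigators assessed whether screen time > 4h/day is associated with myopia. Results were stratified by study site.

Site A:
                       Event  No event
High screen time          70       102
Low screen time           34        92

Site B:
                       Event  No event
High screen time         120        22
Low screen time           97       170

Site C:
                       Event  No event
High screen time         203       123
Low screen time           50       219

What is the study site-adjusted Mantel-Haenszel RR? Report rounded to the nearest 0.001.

2.475

RR_MH = Σ(aᵢ·n₀ᵢ/nᵢ) / Σ(cᵢ·n₁ᵢ/nᵢ), with n₁ᵢ = aᵢ+bᵢ (exposed), n₀ᵢ = cᵢ+dᵢ (unexposed), nᵢ = n₁ᵢ+n₀ᵢ.
Stratum 1 (Site A): n₁ = 172, n₀ = 126, n = 298; a·n₀/n = 70·126/298 = 29.5973; c·n₁/n = 34·172/298 = 19.6242
Stratum 2 (Site B): n₁ = 142, n₀ = 267, n = 409; a·n₀/n = 120·267/409 = 78.3374; c·n₁/n = 97·142/409 = 33.6773
Stratum 3 (Site C): n₁ = 326, n₀ = 269, n = 595; a·n₀/n = 203·269/595 = 91.7765; c·n₁/n = 50·326/595 = 27.3950
RR_MH = (29.5973 + 78.3374 + 91.7765) / (19.6242 + 33.6773 + 27.3950) = 199.7112 / 80.6964 = 2.47485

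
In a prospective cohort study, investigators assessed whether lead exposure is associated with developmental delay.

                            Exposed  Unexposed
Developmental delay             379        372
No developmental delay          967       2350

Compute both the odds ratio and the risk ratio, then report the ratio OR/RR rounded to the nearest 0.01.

1.20

Reading the table with exposure as columns: a = 379 (Exposed, case), b = 967 (Exposed, non-case), c = 372 (Unexposed, case), d = 2350.
OR = (379·2350)/(967·372) = 890650/359724 = 2.47593
Risk in exposed = 379/1346 = 0.28158; risk in unexposed = 372/2722 = 0.13666; RR = 2.06034
OR/RR = 2.47593 / 2.06034 = 1.20171
The outcome is not rare, so the OR lies further from 1 than the RR.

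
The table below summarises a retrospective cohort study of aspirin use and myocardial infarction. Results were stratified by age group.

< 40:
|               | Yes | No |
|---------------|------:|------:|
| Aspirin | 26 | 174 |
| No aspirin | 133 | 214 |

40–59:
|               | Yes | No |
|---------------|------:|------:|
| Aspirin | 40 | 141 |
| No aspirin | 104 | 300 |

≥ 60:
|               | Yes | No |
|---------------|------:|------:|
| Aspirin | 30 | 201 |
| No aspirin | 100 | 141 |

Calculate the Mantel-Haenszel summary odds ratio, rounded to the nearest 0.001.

OR_MH = Σ(aᵢdᵢ/nᵢ) / Σ(bᵢcᵢ/nᵢ), where nᵢ is the stratum total.
Stratum 1 (< 40): n = 547; a·d/n = 26·214/547 = 10.1718; b·c/n = 174·133/547 = 42.3071
Stratum 2 (40–59): n = 585; a·d/n = 40·300/585 = 20.5128; b·c/n = 141·104/585 = 25.0667
Stratum 3 (≥ 60): n = 472; a·d/n = 30·141/472 = 8.9619; b·c/n = 201·100/472 = 42.5847
OR_MH = (10.1718 + 20.5128 + 8.9619) / (42.3071 + 25.0667 + 42.5847) = 39.6465 / 109.9585 = 0.36056

0.361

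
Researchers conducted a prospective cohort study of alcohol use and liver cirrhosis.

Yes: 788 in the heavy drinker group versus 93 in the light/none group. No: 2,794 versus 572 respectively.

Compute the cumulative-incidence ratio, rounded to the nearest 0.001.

1.573

From the description: a = 788, b = 2794, c = 93, d = 572.
Risk in exposed = 788/3582 = 0.21999; risk in unexposed = 93/665 = 0.13985.
RR = 0.21999 / 0.13985 = 1.57304
The risk among the exposed is 1.57 times that among the unexposed.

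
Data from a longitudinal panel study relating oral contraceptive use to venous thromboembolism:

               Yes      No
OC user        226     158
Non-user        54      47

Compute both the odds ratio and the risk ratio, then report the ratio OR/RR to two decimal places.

1.13

Cells: a = 226, b = 158, c = 54, d = 47.
OR = (226·47)/(158·54) = 10622/8532 = 1.24496
Risk in exposed = 226/384 = 0.58854; risk in unexposed = 54/101 = 0.53465; RR = 1.10079
OR/RR = 1.24496 / 1.10079 = 1.13097
The outcome is not rare, so the OR lies further from 1 than the RR.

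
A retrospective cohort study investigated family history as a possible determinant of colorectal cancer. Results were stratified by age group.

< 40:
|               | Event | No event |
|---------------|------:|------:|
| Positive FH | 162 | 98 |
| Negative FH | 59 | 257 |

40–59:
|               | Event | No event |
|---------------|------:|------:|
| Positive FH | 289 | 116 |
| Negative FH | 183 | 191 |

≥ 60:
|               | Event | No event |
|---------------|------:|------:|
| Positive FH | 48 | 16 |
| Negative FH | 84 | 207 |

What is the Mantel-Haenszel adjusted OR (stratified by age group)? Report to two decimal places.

4.17

OR_MH = Σ(aᵢdᵢ/nᵢ) / Σ(bᵢcᵢ/nᵢ), where nᵢ is the stratum total.
Stratum 1 (< 40): n = 576; a·d/n = 162·257/576 = 72.2812; b·c/n = 98·59/576 = 10.0382
Stratum 2 (40–59): n = 779; a·d/n = 289·191/779 = 70.8588; b·c/n = 116·183/779 = 27.2503
Stratum 3 (≥ 60): n = 355; a·d/n = 48·207/355 = 27.9887; b·c/n = 16·84/355 = 3.7859
OR_MH = (72.2812 + 70.8588 + 27.9887) / (10.0382 + 27.2503 + 3.7859) = 171.1288 / 41.0744 = 4.16631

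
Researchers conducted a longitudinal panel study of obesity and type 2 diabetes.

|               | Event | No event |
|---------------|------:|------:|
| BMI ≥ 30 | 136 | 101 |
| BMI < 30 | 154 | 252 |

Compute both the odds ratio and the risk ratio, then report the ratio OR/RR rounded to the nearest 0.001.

1.456

Cells: a = 136, b = 101, c = 154, d = 252.
OR = (136·252)/(101·154) = 34272/15554 = 2.20342
Risk in exposed = 136/237 = 0.57384; risk in unexposed = 154/406 = 0.37931; RR = 1.51285
OR/RR = 2.20342 / 1.51285 = 1.45647
The outcome is not rare, so the OR lies further from 1 than the RR.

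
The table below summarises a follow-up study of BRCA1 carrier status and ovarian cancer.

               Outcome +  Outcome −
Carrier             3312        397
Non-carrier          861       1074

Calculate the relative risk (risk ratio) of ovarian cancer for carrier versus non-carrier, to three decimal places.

2.007

Cells: a = 3312, b = 397, c = 861, d = 1074.
Risk in exposed = 3312/3709 = 0.89296; risk in unexposed = 861/1935 = 0.44496.
RR = 0.89296 / 0.44496 = 2.00683
The risk among the exposed is 2.01 times that among the unexposed.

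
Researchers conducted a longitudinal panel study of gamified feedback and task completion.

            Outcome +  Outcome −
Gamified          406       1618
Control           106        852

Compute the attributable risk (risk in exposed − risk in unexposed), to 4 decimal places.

0.0899

Cells: a = 406, b = 1618, c = 106, d = 852.
Risk in exposed = 406/2024 = 0.200593; risk in unexposed = 106/958 = 0.110647.
Risk difference = 0.200593 − 0.110647 = 0.089946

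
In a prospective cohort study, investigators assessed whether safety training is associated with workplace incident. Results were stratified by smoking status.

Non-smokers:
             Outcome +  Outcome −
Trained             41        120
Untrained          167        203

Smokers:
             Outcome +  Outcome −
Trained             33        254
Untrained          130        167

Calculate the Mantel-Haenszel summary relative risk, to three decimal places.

0.396

RR_MH = Σ(aᵢ·n₀ᵢ/nᵢ) / Σ(cᵢ·n₁ᵢ/nᵢ), with n₁ᵢ = aᵢ+bᵢ (exposed), n₀ᵢ = cᵢ+dᵢ (unexposed), nᵢ = n₁ᵢ+n₀ᵢ.
Stratum 1 (Non-smokers): n₁ = 161, n₀ = 370, n = 531; a·n₀/n = 41·370/531 = 28.5687; c·n₁/n = 167·161/531 = 50.6347
Stratum 2 (Smokers): n₁ = 287, n₀ = 297, n = 584; a·n₀/n = 33·297/584 = 16.7825; c·n₁/n = 130·287/584 = 63.8870
RR_MH = (28.5687 + 16.7825) / (50.6347 + 63.8870) = 45.3513 / 114.5216 = 0.39601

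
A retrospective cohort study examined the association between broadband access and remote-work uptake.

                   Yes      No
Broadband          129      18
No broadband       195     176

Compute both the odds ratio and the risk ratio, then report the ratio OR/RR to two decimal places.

Cells: a = 129, b = 18, c = 195, d = 176.
OR = (129·176)/(18·195) = 22704/3510 = 6.46838
Risk in exposed = 129/147 = 0.87755; risk in unexposed = 195/371 = 0.52561; RR = 1.66960
OR/RR = 6.46838 / 1.66960 = 3.87421
The outcome is not rare, so the OR lies further from 1 than the RR.

3.87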